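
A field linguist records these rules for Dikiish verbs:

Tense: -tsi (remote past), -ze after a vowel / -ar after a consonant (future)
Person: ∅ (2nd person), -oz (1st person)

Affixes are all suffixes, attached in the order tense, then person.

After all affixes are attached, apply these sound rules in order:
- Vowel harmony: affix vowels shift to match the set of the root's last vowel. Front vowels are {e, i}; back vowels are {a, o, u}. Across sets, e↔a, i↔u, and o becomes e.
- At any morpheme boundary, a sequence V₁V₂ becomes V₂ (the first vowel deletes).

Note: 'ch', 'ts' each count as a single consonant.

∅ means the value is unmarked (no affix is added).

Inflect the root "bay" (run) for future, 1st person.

Attach tense future -ar (after consonant 'y') → bayar.
Attach person 1st person -oz → bayaroz.
Vowel harmony: no change.
Vowel deletion: no change.

bayaroz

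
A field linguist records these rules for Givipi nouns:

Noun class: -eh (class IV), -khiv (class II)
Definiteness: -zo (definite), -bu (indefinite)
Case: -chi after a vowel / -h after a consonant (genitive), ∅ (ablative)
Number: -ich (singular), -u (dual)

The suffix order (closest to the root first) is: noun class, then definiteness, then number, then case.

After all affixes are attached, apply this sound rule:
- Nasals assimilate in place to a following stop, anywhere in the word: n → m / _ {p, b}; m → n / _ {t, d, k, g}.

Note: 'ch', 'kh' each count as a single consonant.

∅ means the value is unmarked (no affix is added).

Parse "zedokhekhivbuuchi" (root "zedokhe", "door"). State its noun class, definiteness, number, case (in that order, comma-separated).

Segment: zedokhe-khiv-bu-u-chi.
noun class: -khiv → class II.
definiteness: -bu → indefinite.
number: -u → dual.
case: -chi/h → genitive.

class II, indefinite, dual, genitive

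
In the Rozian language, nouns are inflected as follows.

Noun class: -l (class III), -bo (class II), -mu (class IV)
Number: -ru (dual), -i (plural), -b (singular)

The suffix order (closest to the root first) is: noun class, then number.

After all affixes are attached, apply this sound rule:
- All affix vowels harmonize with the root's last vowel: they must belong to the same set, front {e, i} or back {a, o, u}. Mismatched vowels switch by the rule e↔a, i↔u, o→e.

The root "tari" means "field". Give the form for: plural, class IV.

Attach noun class class IV -mu → tarimu.
Attach number plural -i → tarimui.
Apply vowel harmony: tarimui → tarimii.

tarimii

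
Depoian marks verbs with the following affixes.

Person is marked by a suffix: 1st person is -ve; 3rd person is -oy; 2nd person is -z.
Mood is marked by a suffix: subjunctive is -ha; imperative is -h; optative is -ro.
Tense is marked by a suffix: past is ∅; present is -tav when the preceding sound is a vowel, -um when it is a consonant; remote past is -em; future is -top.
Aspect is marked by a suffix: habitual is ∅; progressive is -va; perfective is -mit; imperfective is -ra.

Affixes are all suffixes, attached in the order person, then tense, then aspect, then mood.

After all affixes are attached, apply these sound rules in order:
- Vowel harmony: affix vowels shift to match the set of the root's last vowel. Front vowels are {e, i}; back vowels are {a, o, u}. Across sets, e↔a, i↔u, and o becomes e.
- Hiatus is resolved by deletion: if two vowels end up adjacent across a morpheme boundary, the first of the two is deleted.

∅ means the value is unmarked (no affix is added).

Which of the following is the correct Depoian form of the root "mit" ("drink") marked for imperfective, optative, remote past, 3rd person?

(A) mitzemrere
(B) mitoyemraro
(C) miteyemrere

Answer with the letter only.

C

Attach person 3rd person -oy → mitoy.
Attach tense remote past -em → mitoyem.
Attach aspect imperfective -ra → mitoyemra.
Attach mood optative -ro → mitoyemraro.
Apply vowel harmony: mitoyemraro → miteyemrere.
Vowel deletion: no change.
So the correct form is miteyemrere, option (C).
(A) mitzemrere is wrong: it uses 2nd person instead of 3rd person for person.
(B) mitoyemraro is wrong: it fails to apply the sound rule(s).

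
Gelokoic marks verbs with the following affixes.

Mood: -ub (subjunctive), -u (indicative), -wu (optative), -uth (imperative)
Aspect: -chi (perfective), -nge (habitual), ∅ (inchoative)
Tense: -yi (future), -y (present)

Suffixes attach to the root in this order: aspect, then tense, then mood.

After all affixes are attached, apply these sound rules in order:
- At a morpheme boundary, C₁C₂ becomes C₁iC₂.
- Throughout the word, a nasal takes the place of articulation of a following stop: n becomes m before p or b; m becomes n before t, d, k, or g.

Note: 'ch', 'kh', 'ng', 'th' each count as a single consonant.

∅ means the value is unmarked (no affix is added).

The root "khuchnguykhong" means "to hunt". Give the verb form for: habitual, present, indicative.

khuchnguykhongingeyu

Attach aspect habitual -nge → khuchnguykhongnge.
Attach tense present -y → khuchnguykhongngey.
Attach mood indicative -u → khuchnguykhongngeyu.
Apply epenthesis: khuchnguykhongngeyu → khuchnguykhongingeyu.
Nasal assimilation: no change.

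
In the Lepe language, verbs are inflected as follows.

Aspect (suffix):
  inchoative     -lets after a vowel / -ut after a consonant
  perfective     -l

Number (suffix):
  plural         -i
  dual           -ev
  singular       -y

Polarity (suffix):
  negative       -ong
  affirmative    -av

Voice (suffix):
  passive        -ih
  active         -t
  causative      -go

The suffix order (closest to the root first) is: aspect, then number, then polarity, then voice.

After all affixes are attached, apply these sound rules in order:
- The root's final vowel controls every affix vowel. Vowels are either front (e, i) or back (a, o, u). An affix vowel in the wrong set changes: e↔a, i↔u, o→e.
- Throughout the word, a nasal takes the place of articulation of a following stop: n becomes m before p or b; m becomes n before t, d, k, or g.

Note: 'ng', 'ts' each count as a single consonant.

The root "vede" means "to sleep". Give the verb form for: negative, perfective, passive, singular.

Attach aspect perfective -l → vedel.
Attach number singular -y → vedely.
Attach polarity negative -ong → vedelyong.
Attach voice passive -ih → vedelyongih.
Apply vowel harmony: vedelyongih → vedelyengih.
Nasal assimilation: no change.

vedelyengih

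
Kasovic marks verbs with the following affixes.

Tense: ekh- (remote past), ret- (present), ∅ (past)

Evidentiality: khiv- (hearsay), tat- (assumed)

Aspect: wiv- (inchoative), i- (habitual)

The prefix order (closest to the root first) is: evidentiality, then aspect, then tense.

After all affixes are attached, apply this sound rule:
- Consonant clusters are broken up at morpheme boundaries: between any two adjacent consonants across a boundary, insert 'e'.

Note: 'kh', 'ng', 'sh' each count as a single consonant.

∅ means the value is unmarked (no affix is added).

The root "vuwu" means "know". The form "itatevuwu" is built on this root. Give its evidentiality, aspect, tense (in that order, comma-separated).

assumed, habitual, past

Segment: i-tat-vuwu.
evidentiality: tat- → assumed.
aspect: i- → habitual.
tense: ∅ → past.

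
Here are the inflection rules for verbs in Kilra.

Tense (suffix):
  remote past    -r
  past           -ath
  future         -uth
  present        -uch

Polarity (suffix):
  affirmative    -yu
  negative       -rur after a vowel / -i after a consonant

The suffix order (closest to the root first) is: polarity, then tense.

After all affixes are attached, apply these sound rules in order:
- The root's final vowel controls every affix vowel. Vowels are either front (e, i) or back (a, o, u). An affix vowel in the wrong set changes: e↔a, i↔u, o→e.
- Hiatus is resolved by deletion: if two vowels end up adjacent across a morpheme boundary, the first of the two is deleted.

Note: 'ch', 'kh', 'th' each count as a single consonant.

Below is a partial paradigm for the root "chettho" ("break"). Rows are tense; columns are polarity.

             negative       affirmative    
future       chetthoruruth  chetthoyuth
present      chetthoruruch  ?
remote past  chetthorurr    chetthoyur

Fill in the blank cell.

chetthoyuch

Attach polarity affirmative -yu → chetthoyu.
Attach tense present -uch → chetthoyuuch.
Vowel harmony: no change.
Apply vowel deletion: chetthoyuuch → chetthoyuch.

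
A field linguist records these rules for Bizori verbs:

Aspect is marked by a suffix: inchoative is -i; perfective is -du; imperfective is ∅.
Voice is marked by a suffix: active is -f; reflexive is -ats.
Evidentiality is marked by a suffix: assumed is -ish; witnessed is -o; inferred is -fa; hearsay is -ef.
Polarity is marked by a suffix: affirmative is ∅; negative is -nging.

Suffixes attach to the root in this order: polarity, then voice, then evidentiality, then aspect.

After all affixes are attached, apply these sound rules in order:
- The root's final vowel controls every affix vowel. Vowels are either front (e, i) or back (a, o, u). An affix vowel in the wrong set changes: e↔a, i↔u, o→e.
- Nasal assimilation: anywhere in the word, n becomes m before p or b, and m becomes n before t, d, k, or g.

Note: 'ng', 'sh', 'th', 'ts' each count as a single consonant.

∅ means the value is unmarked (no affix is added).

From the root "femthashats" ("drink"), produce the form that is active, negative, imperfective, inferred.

femthashatsngungffa

Attach polarity negative -nging → femthashatsnging.
Attach voice active -f → femthashatsngingf.
Attach evidentiality inferred -fa → femthashatsngingffa.
aspect = imperfective: zero marking, form stays femthashatsngingffa.
Apply vowel harmony: femthashatsngingffa → femthashatsngungffa.
Nasal assimilation: no change.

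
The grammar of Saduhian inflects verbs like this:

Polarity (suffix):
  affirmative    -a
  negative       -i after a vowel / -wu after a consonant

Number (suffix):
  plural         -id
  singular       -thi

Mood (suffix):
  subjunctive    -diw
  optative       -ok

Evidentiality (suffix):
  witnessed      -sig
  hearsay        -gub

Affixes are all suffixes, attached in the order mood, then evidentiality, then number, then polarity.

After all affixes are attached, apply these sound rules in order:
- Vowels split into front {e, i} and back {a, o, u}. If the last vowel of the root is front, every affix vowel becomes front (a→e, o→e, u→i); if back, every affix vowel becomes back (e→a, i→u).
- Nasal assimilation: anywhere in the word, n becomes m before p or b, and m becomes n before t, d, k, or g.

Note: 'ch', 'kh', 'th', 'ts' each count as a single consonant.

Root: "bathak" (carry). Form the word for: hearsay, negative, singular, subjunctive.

bathakduwgubthuu

Attach mood subjunctive -diw → bathakdiw.
Attach evidentiality hearsay -gub → bathakdiwgub.
Attach number singular -thi → bathakdiwgubthi.
Attach polarity negative -i (after vowel 'i') → bathakdiwgubthii.
Apply vowel harmony: bathakdiwgubthii → bathakduwgubthuu.
Nasal assimilation: no change.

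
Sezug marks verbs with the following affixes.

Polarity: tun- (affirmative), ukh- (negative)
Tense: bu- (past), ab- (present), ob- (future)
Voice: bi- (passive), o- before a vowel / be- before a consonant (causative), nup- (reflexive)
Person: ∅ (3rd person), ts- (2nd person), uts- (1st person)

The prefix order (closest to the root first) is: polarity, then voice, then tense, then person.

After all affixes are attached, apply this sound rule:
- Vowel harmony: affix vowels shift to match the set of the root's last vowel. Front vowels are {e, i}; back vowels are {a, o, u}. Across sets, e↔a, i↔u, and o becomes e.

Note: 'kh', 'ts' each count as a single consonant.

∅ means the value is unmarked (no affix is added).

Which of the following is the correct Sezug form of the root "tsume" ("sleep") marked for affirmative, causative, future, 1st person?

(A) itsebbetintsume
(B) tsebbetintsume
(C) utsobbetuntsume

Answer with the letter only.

Attach polarity affirmative tun- → tuntsume.
Attach voice causative be- (before consonant 't') → betuntsume.
Attach tense future ob- → obbetuntsume.
Attach person 1st person uts- → utsobbetuntsume.
Apply vowel harmony: utsobbetuntsume → itsebbetintsume.
So the correct form is itsebbetintsume, option (A).
(C) utsobbetuntsume is wrong: it fails to apply the sound rule(s).
(B) tsebbetintsume is wrong: it uses 2nd person instead of 1st person for person.

A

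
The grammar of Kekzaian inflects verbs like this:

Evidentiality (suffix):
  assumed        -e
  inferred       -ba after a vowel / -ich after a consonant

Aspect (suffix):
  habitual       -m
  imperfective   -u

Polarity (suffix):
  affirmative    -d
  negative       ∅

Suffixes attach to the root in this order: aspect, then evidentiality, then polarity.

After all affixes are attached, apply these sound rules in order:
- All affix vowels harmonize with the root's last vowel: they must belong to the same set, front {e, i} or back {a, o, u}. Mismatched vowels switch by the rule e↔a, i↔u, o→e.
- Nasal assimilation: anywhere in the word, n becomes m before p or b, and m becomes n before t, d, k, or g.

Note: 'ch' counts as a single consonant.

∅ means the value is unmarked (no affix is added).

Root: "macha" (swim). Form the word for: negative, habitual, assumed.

Attach aspect habitual -m → macham.
Attach evidentiality assumed -e → machame.
polarity = negative: zero marking, form stays machame.
Apply vowel harmony: machame → machama.
Nasal assimilation: no change.

machama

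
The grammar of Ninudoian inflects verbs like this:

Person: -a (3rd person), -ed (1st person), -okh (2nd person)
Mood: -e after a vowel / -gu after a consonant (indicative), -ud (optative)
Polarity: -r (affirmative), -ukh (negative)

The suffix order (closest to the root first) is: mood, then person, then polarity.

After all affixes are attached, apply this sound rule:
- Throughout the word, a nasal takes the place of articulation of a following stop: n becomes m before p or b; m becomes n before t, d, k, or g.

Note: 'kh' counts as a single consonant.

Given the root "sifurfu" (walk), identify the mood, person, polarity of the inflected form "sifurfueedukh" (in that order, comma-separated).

Segment: sifurfu-e-ed-ukh.
mood: -e/gu → indicative.
person: -ed → 1st person.
polarity: -ukh → negative.

indicative, 1st person, negative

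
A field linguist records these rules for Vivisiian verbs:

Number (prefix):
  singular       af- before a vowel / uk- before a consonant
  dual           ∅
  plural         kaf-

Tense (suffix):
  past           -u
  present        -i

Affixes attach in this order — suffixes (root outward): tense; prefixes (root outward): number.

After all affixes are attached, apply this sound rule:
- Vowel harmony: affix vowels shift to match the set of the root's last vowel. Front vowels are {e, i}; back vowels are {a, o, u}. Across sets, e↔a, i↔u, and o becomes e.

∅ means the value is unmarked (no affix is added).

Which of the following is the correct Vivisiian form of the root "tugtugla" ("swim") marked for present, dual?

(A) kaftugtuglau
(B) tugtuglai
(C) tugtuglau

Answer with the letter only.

number = dual: zero marking, form stays tugtugla.
Attach tense present -i → tugtuglai.
Apply vowel harmony: tugtuglai → tugtuglau.
So the correct form is tugtuglau, option (C).
(B) tugtuglai is wrong: it fails to apply the sound rule(s).
(A) kaftugtuglau is wrong: it uses plural instead of dual for number.

C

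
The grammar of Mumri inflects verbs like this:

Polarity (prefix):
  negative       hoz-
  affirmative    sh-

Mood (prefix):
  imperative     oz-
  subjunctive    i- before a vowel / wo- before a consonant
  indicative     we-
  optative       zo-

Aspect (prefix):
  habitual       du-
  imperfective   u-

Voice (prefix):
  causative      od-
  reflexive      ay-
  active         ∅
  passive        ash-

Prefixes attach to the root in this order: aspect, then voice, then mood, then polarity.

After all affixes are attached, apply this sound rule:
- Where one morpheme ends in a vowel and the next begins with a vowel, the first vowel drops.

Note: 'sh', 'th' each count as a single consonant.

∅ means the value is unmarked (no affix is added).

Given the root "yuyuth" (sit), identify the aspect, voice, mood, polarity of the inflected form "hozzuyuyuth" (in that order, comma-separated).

imperfective, active, optative, negative

Segment: hoz-zo-u-yuyuth.
aspect: u- → imperfective.
voice: ∅ → active.
mood: zo- → optative.
polarity: hoz- → negative.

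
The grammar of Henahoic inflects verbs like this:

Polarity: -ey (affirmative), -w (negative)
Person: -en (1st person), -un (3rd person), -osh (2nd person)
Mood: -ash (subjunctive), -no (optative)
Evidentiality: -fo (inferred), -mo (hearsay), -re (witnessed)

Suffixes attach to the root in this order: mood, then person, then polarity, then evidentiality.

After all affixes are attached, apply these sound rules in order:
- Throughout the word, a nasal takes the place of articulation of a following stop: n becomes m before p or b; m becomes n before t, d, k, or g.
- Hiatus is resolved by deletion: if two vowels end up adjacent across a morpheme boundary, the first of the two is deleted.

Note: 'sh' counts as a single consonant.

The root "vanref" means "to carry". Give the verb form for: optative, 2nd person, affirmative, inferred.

Attach mood optative -no → vanrefno.
Attach person 2nd person -osh → vanrefnoosh.
Attach polarity affirmative -ey → vanrefnooshey.
Attach evidentiality inferred -fo → vanrefnoosheyfo.
Nasal assimilation: no change.
Apply vowel deletion: vanrefnoosheyfo → vanrefnosheyfo.

vanrefnosheyfo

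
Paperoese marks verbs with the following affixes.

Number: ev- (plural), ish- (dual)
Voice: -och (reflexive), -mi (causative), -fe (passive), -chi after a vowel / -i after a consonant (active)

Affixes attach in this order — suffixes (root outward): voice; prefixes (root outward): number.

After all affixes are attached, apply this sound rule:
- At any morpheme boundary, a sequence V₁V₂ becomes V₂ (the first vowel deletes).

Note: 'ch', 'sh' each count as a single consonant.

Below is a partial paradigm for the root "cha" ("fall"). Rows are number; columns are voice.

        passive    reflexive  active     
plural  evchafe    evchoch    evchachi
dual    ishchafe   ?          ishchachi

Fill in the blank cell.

ishchoch

Attach number dual ish- → ishcha.
Attach voice reflexive -och → ishchaoch.
Apply vowel deletion: ishchaoch → ishchoch.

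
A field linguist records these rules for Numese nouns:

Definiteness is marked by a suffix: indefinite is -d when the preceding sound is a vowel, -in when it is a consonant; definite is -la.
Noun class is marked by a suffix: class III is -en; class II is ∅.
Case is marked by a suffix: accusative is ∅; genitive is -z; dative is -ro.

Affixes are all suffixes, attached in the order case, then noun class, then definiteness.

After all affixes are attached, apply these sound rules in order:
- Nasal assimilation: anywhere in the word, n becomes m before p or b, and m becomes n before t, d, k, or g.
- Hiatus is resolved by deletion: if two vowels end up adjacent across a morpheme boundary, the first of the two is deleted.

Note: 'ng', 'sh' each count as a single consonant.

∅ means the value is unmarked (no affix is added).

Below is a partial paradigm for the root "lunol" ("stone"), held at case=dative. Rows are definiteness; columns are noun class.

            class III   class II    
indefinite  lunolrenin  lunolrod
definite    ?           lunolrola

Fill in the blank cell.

Attach case dative -ro → lunolro.
Attach noun class class III -en → lunolroen.
Attach definiteness definite -la → lunolroenla.
Nasal assimilation: no change.
Apply vowel deletion: lunolroenla → lunolrenla.

lunolrenla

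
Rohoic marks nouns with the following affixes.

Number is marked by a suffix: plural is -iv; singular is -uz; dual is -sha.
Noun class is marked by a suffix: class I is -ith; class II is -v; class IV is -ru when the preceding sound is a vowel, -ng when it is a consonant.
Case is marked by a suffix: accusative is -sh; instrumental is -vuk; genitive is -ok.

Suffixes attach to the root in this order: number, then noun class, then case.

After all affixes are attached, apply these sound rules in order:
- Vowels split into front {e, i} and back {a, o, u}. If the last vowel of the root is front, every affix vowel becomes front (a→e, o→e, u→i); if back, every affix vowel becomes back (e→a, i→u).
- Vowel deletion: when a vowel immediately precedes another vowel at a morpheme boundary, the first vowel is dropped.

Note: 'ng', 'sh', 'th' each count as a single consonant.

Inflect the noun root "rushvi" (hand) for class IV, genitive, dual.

rushvisherek

Attach number dual -sha → rushvisha.
Attach noun class class IV -ru (after vowel 'a') → rushvisharu.
Attach case genitive -ok → rushvisharuok.
Apply vowel harmony: rushvisharuok → rushvisheriek.
Apply vowel deletion: rushvisheriek → rushvisherek.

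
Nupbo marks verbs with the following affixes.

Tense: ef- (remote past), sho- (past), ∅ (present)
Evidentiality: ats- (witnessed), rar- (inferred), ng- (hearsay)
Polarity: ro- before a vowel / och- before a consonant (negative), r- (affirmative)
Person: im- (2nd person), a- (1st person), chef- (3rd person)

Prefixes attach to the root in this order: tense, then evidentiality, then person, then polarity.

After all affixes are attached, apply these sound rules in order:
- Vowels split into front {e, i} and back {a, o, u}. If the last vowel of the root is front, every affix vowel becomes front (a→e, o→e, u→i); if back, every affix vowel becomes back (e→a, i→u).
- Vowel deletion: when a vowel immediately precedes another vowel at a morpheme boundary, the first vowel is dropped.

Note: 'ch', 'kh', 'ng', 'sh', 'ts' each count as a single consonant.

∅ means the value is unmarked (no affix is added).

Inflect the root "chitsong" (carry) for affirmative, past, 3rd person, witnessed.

rchafatsshochitsong

Attach tense past sho- → shochitsong.
Attach evidentiality witnessed ats- → atsshochitsong.
Attach person 3rd person chef- → chefatsshochitsong.
Attach polarity affirmative r- → rchefatsshochitsong.
Apply vowel harmony: rchefatsshochitsong → rchafatsshochitsong.
Vowel deletion: no change.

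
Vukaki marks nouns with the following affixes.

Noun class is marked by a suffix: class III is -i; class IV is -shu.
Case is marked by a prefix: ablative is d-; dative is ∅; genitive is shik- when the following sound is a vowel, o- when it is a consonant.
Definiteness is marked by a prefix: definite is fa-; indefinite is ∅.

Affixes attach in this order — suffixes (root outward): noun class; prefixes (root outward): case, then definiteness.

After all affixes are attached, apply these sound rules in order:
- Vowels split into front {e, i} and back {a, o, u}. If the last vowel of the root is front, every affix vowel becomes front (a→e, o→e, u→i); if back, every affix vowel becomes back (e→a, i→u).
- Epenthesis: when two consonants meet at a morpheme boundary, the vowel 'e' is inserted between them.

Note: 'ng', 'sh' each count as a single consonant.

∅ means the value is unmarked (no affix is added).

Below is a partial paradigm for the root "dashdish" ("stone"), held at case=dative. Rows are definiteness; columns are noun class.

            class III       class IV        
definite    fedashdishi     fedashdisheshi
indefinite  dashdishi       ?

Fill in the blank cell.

dashdisheshi

case = dative: zero marking, form stays dashdish.
Attach noun class class IV -shu → dashdishshu.
definiteness = indefinite: zero marking, form stays dashdishshu.
Apply vowel harmony: dashdishshu → dashdishshi.
Apply epenthesis: dashdishshi → dashdisheshi.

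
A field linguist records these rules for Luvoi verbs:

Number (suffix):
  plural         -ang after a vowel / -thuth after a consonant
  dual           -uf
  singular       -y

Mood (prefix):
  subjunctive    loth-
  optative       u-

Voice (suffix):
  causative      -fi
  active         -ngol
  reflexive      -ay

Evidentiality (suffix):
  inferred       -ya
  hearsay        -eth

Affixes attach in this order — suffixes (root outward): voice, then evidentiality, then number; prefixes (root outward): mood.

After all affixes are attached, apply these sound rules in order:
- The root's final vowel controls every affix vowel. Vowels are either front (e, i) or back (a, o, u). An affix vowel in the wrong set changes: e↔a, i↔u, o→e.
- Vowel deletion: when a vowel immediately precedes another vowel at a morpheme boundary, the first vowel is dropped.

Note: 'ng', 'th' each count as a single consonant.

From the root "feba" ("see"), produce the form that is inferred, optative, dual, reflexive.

ufebayyuf

Attach voice reflexive -ay → febaay.
Attach evidentiality inferred -ya → febaayya.
Attach number dual -uf → febaayyauf.
Attach mood optative u- → ufebaayyauf.
Vowel harmony: no change.
Apply vowel deletion: ufebaayyauf → ufebayyuf.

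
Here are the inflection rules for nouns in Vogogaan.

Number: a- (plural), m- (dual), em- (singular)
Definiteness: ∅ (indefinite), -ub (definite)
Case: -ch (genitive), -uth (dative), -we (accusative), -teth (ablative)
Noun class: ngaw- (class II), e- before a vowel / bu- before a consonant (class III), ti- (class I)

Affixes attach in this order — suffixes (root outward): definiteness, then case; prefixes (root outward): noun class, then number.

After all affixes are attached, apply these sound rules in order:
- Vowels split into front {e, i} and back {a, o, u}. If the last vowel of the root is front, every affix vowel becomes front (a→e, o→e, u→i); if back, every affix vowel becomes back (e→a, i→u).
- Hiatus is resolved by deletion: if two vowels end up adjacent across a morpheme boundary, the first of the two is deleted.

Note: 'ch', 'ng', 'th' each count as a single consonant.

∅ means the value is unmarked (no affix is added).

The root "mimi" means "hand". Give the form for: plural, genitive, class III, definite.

Attach definiteness definite -ub → mimiub.
Attach noun class class III bu- (before consonant 'm') → bumimiub.
Attach case genitive -ch → bumimiubch.
Attach number plural a- → abumimiubch.
Apply vowel harmony: abumimiubch → ebimimiibch.
Apply vowel deletion: ebimimiibch → ebimimibch.

ebimimibch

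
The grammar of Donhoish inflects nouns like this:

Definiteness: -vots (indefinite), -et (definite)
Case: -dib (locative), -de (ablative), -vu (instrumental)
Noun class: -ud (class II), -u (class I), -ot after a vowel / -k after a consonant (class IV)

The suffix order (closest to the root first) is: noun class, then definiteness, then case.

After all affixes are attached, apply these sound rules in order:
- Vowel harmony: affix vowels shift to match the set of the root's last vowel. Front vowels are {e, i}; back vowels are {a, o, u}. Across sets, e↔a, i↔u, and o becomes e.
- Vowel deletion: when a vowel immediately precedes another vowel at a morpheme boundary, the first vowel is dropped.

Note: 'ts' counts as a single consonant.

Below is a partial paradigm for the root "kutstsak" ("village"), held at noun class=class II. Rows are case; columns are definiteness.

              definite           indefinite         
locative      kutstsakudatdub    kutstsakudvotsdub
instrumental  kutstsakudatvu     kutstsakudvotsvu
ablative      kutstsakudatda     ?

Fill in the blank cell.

kutstsakudvotsda

Attach noun class class II -ud → kutstsakud.
Attach definiteness indefinite -vots → kutstsakudvots.
Attach case ablative -de → kutstsakudvotsde.
Apply vowel harmony: kutstsakudvotsde → kutstsakudvotsda.
Vowel deletion: no change.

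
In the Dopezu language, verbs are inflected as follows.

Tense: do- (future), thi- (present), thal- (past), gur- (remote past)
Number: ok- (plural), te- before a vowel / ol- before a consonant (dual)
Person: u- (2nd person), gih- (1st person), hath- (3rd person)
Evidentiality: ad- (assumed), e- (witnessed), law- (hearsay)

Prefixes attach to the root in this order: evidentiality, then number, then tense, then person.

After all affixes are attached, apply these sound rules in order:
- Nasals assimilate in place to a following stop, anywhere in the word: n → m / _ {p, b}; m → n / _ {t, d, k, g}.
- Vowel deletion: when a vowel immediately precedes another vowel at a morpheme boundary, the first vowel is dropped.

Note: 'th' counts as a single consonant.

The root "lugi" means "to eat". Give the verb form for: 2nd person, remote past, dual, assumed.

Attach evidentiality assumed ad- → adlugi.
Attach number dual te- (before vowel 'a') → teadlugi.
Attach tense remote past gur- → gurteadlugi.
Attach person 2nd person u- → ugurteadlugi.
Nasal assimilation: no change.
Apply vowel deletion: ugurteadlugi → ugurtadlugi.

ugurtadlugi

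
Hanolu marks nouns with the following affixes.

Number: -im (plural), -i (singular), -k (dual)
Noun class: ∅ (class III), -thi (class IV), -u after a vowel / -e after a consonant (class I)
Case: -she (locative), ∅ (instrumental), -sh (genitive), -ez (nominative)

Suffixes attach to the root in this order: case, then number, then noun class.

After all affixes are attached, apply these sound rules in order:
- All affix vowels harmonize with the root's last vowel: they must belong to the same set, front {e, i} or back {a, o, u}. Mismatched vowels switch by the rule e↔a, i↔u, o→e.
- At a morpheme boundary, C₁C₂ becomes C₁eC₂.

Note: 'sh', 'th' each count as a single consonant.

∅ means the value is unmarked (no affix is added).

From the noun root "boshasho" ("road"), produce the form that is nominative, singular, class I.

boshashoazuu

Attach case nominative -ez → boshashoez.
Attach number singular -i → boshashoezi.
Attach noun class class I -u (after vowel 'i') → boshashoeziu.
Apply vowel harmony: boshashoeziu → boshashoazuu.
Epenthesis: no change.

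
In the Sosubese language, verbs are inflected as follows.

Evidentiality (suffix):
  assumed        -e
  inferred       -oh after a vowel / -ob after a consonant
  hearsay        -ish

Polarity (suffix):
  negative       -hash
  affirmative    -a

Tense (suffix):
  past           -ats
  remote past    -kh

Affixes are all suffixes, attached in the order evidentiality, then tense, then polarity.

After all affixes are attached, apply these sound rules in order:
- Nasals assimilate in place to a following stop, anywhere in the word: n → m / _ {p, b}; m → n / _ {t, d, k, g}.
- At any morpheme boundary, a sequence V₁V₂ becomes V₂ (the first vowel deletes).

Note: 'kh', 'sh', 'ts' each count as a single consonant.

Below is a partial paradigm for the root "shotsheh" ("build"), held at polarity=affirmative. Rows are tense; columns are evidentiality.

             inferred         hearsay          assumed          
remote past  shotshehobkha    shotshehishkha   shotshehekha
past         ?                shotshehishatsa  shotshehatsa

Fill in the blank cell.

shotshehobatsa

Attach evidentiality inferred -ob (after consonant 'h') → shotshehob.
Attach tense past -ats → shotshehobats.
Attach polarity affirmative -a → shotshehobatsa.
Nasal assimilation: no change.
Vowel deletion: no change.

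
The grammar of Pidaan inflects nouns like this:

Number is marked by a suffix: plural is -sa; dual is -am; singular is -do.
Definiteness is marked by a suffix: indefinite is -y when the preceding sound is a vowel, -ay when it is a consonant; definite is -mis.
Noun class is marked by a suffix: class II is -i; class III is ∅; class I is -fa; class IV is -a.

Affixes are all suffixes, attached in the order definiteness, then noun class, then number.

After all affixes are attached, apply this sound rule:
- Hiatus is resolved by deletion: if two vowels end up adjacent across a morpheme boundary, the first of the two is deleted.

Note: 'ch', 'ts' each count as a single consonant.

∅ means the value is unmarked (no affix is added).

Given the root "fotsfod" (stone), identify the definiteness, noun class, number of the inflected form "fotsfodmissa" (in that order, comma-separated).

definite, class III, plural

Segment: fotsfod-mis-sa.
definiteness: -mis → definite.
noun class: ∅ → class III.
number: -sa → plural.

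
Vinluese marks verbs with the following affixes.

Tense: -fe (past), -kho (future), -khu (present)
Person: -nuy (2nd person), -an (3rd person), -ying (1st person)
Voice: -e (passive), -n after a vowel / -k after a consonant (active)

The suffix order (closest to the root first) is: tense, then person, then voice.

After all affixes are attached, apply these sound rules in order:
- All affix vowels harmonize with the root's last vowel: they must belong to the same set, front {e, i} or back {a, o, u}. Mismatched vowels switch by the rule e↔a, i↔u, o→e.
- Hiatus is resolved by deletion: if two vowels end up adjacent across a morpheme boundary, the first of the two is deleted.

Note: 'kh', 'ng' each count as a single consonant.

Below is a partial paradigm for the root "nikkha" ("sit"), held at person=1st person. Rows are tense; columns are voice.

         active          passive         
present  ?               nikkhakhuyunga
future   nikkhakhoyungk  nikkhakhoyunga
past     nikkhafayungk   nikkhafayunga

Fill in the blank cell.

nikkhakhuyungk

Attach tense present -khu → nikkhakhu.
Attach person 1st person -ying → nikkhakhuying.
Attach voice active -k (after consonant 'ng') → nikkhakhuyingk.
Apply vowel harmony: nikkhakhuyingk → nikkhakhuyungk.
Vowel deletion: no change.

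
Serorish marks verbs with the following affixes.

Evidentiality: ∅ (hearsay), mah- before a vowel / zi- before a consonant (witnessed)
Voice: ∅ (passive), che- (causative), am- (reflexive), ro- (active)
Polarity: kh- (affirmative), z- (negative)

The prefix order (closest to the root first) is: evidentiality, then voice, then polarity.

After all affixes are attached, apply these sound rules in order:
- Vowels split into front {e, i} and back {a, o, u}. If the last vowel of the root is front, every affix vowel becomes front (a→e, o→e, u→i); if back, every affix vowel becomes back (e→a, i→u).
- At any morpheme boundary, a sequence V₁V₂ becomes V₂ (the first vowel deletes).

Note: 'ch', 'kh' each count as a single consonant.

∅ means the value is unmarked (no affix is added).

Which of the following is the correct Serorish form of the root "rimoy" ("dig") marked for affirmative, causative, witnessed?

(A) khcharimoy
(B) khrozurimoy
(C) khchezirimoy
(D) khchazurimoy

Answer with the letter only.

D

Attach evidentiality witnessed zi- (before consonant 'r') → zirimoy.
Attach voice causative che- → chezirimoy.
Attach polarity affirmative kh- → khchezirimoy.
Apply vowel harmony: khchezirimoy → khchazurimoy.
Vowel deletion: no change.
So the correct form is khchazurimoy, option (D).
(A) khcharimoy is wrong: it uses hearsay instead of witnessed for evidentiality.
(B) khrozurimoy is wrong: it uses active instead of causative for voice.
(C) khchezirimoy is wrong: it fails to apply the sound rule(s).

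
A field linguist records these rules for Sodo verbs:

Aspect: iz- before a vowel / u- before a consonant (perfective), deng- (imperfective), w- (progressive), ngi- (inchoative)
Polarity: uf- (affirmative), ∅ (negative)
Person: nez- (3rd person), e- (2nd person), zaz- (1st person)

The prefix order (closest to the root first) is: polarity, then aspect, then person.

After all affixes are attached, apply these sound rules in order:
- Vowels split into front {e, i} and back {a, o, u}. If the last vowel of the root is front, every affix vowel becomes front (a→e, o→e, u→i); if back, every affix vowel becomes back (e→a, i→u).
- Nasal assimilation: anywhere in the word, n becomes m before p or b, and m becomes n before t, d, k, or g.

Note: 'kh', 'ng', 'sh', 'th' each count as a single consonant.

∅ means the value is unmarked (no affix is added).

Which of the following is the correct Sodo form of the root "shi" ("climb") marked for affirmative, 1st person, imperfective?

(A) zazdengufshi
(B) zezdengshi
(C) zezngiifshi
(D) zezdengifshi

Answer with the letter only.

Attach polarity affirmative uf- → ufshi.
Attach aspect imperfective deng- → dengufshi.
Attach person 1st person zaz- → zazdengufshi.
Apply vowel harmony: zazdengufshi → zezdengifshi.
Nasal assimilation: no change.
So the correct form is zezdengifshi, option (D).
(C) zezngiifshi is wrong: it uses inchoative instead of imperfective for aspect.
(B) zezdengshi is wrong: it uses negative instead of affirmative for polarity.
(A) zazdengufshi is wrong: it fails to apply the sound rule(s).

D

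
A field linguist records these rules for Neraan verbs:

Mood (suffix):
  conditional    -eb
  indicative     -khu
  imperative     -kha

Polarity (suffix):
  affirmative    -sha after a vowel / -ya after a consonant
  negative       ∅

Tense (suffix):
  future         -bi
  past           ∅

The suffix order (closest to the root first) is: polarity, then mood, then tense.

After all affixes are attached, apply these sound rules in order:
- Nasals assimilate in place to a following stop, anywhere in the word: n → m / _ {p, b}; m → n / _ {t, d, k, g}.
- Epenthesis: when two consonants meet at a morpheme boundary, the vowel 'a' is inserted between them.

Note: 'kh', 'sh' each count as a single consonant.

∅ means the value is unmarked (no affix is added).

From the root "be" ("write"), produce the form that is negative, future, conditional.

polarity = negative: zero marking, form stays be.
Attach mood conditional -eb → beeb.
Attach tense future -bi → beebbi.
Nasal assimilation: no change.
Apply epenthesis: beebbi → beebabi.

beebabi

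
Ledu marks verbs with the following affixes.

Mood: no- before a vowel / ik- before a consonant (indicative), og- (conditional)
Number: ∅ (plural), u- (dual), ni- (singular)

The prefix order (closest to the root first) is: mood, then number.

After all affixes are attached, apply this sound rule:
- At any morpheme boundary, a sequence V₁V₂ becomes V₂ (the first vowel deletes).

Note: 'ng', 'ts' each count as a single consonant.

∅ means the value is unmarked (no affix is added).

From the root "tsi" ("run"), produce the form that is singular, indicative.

niktsi

Attach mood indicative ik- (before consonant 'ts') → iktsi.
Attach number singular ni- → niiktsi.
Apply vowel deletion: niiktsi → niktsi.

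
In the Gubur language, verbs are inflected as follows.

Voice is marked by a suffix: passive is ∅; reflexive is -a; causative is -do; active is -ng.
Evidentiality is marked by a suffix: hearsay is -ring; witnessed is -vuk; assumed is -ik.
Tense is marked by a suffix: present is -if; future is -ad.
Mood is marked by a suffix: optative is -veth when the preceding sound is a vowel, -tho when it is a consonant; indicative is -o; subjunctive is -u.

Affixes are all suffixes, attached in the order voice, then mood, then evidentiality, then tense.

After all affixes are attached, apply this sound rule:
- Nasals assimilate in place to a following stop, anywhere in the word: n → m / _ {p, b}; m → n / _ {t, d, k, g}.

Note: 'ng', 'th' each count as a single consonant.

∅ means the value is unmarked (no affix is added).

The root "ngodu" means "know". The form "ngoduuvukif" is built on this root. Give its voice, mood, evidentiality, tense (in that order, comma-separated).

passive, subjunctive, witnessed, present

Segment: ngodu-u-vuk-if.
voice: ∅ → passive.
mood: -u → subjunctive.
evidentiality: -vuk → witnessed.
tense: -if → present.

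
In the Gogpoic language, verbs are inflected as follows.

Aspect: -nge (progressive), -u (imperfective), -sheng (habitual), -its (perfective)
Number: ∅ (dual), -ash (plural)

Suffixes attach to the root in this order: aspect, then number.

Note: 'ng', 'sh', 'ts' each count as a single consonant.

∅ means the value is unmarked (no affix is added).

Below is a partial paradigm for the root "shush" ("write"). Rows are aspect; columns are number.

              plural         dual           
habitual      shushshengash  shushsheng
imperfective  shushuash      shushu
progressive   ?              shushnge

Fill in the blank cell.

shushngeash

Attach aspect progressive -nge → shushnge.
Attach number plural -ash → shushngeash.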